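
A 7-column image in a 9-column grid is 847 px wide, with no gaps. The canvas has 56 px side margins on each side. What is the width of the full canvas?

With no gaps, each column is 847/7 = 121 px.
Canvas = 2·56 + 9·121 = 112 + 1089 = 1201 px.

1201 px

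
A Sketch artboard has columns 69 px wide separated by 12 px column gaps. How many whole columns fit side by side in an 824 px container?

10 columns

Each extra column adds 69 + 12 = 81 px.
(824 + 12) / 81 = 10.32, so 10 columns fit.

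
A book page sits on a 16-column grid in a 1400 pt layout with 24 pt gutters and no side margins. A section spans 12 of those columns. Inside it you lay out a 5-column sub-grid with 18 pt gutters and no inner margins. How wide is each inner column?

194.4 pt

16 columns + 15 gutters: 16c + 15·24 = 1400.
16c = 1400 − 360 = 1040, so c = 65 pt.
12 columns plus 11 gutters: 780 + 264 = 1044 pt.
5 columns + 4 gutters: 5d + 4·18 = 1044.
5d = 1044 − 72 = 972, so d = 194.4 pt.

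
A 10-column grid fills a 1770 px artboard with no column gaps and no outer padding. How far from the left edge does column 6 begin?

With no column gaps, each column is 1770/10 = 177 px.
No margin, so column 6 starts at 5·(column + gutter) = 5·177 = 885 px.

885 px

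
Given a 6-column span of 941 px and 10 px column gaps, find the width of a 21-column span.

3318.5 px

6 columns + 5 column gaps: 6c + 5·10 = 941.
6c = 941 − 50 = 891, so c = 148.5 px.
21 columns plus 20 column gaps: 3118.5 + 200 = 3318.5 px.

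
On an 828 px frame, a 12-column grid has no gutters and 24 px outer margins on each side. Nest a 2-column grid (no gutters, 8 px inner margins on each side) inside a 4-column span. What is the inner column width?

Subtract both margins: 828 − 2·24 = 780 px.
With no gutters, each column is 780/12 = 65 px.
4-column span = 4·65 = 260 px.
Inner content = 260 − 2·8 = 244 px.
2d = 244 → d = 122 px.

122 px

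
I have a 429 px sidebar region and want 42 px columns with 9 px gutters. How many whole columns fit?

8 columns

Each extra column adds 42 + 9 = 51 px.
(429 + 9) / 51 = 8.59, so 8 columns fit.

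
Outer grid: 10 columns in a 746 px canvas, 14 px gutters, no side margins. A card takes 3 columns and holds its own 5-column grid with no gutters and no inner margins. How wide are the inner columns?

42.8 px

746 − 9·14 = 620; ÷10 gives c = 62 px.
Span of 3: 3·62 + 2·14 = 186 + 28 = 214 px.
214 / 5 = 42.8 px per column.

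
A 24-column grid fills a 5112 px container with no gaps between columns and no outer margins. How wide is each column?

213 px

With no gaps, each column is 5112/24 = 213 px.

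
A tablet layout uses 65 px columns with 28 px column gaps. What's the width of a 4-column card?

4 columns plus 3 column gaps: 260 + 84 = 344 px.

344 px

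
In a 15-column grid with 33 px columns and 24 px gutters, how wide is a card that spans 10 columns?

546 px

10 columns plus 9 gutters: 330 + 216 = 546 px.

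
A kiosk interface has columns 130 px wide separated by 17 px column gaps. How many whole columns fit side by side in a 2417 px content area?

16 columns

16 columns: 16·130 + 15·17 = 2335 px ≤ 2417.
17 columns: 2482 px > 2417. So 16.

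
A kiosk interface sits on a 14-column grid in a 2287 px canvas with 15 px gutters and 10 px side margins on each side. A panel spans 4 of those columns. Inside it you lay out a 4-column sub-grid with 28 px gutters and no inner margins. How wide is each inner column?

Outer content = 2287 − 2·10 = 2267 px.
14c + 13·15 = 2267 → 14c = 2072 → c = 148 px.
4-column span = 4·148 + 3·15 = 637 px.
637 − 3·28 = 553; ÷4 gives d = 138.25 px.

138.25 px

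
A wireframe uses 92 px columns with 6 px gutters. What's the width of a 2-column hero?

190 px

2-column span = 2·92 + 1·6 = 190 px.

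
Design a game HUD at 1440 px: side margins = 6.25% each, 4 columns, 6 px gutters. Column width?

Margins: 6.25% × 1440 = 90 px each, so content = 1440 − 180 = 1260 px.
Subtracting 3 gutters of 6 leaves 1242 for 4 columns, so c = 310.5 px.

310.5 px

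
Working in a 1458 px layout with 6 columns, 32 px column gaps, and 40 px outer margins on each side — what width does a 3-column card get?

673 px

Content width = 1458 − 2·40 = 1378 px.
6c + 5·32 = 1378 → 6c = 1218 → c = 203 px.
3-column span = 3·203 + 2·32 = 673 px.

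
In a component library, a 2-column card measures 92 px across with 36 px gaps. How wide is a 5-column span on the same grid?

284 px

Subtracting 1 gap of 36 leaves 56 for 2 columns, so c = 28 px.
5 columns plus 4 gaps: 140 + 144 = 284 px.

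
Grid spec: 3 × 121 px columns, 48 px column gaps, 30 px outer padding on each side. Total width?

519 px

Adding margins, columns and gutters: 60 + 363 + 96 = 519 px.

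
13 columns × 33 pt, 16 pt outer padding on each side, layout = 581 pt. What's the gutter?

10 pt

Subtract both margins: 581 − 2·16 = 549 pt.
Columns use 429 pt, leaving 120 pt across 12 gutters = 10 pt each.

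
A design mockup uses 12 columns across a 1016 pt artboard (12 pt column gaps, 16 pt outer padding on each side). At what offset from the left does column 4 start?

Subtract both margins: 1016 − 2·16 = 984 pt.
12 columns + 11 column gaps: 12c + 11·12 = 984.
12c = 984 − 132 = 852, so c = 71 pt.
Before column 4: the margin + 3 columns + 3 column gaps.
Offset = 16 + 3·(71 + 12) = 16 + 249 = 265 pt.

265 pt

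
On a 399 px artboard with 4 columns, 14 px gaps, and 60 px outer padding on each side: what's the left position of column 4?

279.75 px

Inside the margins: 399 − 120 = 279 px.
Subtracting 3 gaps of 14 leaves 237 for 4 columns, so c = 59.25 px.
Before column 4: the margin + 3 columns + 3 gaps.
Offset = 60 + 3·(59.25 + 14) = 60 + 219.75 = 279.75 px.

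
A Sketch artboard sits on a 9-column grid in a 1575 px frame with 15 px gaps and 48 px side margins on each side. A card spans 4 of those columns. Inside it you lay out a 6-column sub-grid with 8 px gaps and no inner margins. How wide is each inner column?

101.5 px

Inside the margins: 1575 − 96 = 1479 px.
1479 − 8·15 = 1359; ÷9 gives c = 151 px.
4-column span = 4·151 + 3·15 = 649 px.
6 columns + 5 gaps: 6d + 5·8 = 649.
6d = 649 − 40 = 609, so d = 101.5 px.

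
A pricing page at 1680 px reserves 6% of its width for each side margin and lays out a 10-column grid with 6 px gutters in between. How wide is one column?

Margins: 6% × 1680 = 100.8 px each, so content = 1680 − 201.6 = 1478.4 px.
Subtracting 9 gutters of 6 leaves 1424.4 for 10 columns, so c = 142.44 px.

142.44 px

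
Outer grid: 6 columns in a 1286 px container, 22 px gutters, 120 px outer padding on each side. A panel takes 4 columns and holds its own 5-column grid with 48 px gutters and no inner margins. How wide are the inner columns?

99.6 px

Take off 240 px of margins, leaving 1046 px.
Subtracting 5 gutters of 22 leaves 936 for 6 columns, so c = 156 px.
4-column span = 4·156 + 3·22 = 690 px.
5 columns + 4 gutters: 5d + 4·48 = 690.
5d = 690 − 192 = 498, so d = 99.6 px.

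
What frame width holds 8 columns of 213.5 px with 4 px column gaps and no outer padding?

1736 px

Summing: 1708 + 28 = 1736 px.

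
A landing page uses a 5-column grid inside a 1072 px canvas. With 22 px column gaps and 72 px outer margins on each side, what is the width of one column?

Content width = 1072 − 2·72 = 928 px.
928 − 4·22 = 840; ÷5 gives c = 168 px.

168 px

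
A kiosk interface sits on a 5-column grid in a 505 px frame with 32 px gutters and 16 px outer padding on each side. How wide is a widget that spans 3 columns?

271 px

Inside the margins: 505 − 32 = 473 px.
5c + 4·32 = 473 → 5c = 345 → c = 69 px.
3-column span = 3·69 + 2·32 = 271 px.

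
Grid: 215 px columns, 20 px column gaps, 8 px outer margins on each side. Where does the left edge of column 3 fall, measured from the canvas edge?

Before column 3: the margin + 2 columns + 2 column gaps.
Offset = 8 + 2·(215 + 20) = 8 + 470 = 478 px.

478 px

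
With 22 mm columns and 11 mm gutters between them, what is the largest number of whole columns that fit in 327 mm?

10 columns

k columns need k·22 + (k−1)·11 = k·33 − 11.
k·33 − 11 ≤ 327 → k ≤ 338 / 33 ≈ 10.24, so k = 10.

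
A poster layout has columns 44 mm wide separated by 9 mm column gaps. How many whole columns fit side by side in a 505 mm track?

k columns need k·44 + (k−1)·9 = k·53 − 9.
k·53 − 9 ≤ 505 → k ≤ 514 / 53 ≈ 9.70, so k = 9.

9 columns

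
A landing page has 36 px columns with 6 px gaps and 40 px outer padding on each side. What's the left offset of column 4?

Before column 4: the margin + 3 columns + 3 gaps.
Offset = 40 + 3·(36 + 6) = 40 + 126 = 166 px.

166 px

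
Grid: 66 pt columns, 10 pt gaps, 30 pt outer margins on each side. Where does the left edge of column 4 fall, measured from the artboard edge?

258 pt

Before column 4: the margin + 3 columns + 3 gaps.
Offset = 30 + 3·(66 + 10) = 30 + 228 = 258 pt.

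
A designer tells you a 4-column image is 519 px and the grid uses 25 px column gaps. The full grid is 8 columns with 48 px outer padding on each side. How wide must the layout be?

1159 px

Subtracting 3 column gaps of 25 leaves 444 for 4 columns, so c = 111 px.
Adding margins, columns and gutters: 96 + 888 + 175 = 1159 px.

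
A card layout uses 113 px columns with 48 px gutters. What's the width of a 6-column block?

6-column span = 6·113 + 5·48 = 918 px.

918 px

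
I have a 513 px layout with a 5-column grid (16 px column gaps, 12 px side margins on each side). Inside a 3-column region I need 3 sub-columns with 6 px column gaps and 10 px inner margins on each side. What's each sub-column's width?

85 px

Outer content = 513 − 2·12 = 489 px.
5c + 4·16 = 489 → 5c = 425 → c = 85 px.
3 columns plus 2 column gaps: 255 + 32 = 287 px.
Inner content = 287 − 2·10 = 267 px.
3d + 2·6 = 267 → 3d = 255 → d = 85 px.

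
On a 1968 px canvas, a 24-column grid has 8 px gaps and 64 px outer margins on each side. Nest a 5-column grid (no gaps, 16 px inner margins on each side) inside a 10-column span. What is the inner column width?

146 px

Subtract both margins: 1968 − 2·64 = 1840 px.
24 columns + 23 gaps: 24c + 23·8 = 1840.
24c = 1840 − 184 = 1656, so c = 69 px.
10-column span = 10·69 + 9·8 = 762 px.
Inner content = 762 − 2·16 = 730 px.
730 / 5 = 146 px per column.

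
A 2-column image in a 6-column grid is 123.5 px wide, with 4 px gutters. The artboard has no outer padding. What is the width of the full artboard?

378.5 px

2c + 1·4 = 123.5 → 2c = 119.5 → c = 59.75 px.
Total width: 6·59.75 + 5·4 = 378.5 px.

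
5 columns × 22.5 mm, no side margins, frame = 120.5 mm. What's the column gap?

Columns use 112.5 mm, leaving 8 mm across 4 column gaps = 2 mm each.

2 mm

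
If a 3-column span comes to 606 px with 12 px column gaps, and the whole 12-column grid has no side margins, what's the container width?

3 columns + 2 column gaps: 3c + 2·12 = 606.
3c = 606 − 24 = 582, so c = 194 px.
Container = 12·194 + 11·12 = 2328 + 132 = 2460 px.

2460 px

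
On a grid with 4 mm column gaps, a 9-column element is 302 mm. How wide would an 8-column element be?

302 − 8·4 = 270; ÷9 gives c = 30 mm.
8-column span = 8·30 + 7·4 = 268 mm.

268 mm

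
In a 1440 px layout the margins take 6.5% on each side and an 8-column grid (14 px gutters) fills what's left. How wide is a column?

144.35 px

Margins: 6.5% × 1440 = 93.6 px each, so content = 1440 − 187.2 = 1252.8 px.
1252.8 − 7·14 = 1154.8; ÷8 gives c = 144.35 px.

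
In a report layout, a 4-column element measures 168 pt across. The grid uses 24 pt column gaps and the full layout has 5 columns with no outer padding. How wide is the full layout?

Subtracting 3 column gaps of 24 leaves 96 for 4 columns, so c = 24 pt.
Total width: 5·24 + 4·24 = 216 pt.

216 pt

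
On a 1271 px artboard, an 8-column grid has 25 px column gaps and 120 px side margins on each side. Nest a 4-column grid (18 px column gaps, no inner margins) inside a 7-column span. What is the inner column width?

211.25 px

Outer content = 1271 − 2·120 = 1031 px.
8c + 7·25 = 1031 → 8c = 856 → c = 107 px.
7 columns plus 6 column gaps: 749 + 150 = 899 px.
4d + 3·18 = 899 → 4d = 845 → d = 211.25 px.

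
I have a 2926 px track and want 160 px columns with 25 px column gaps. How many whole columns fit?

15 columns

15 columns: 15·160 + 14·25 = 2750 px ≤ 2926.
16 columns: 2935 px > 2926. So 15.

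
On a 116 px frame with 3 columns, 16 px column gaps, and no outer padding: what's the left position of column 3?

3 columns + 2 column gaps: 3c + 2·16 = 116.
3c = 116 − 32 = 84, so c = 28 px.
Each column+gutter stride is 44 px; with no margin, 2 of them is 88 px.

88 px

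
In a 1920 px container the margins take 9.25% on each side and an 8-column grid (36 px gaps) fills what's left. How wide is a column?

Each margin = 9.25% of 1920 = 177.6 px; content = 1920 − 2·177.6 = 1564.8 px.
Subtracting 7 gaps of 36 leaves 1312.8 for 8 columns, so c = 164.1 px.

164.1 px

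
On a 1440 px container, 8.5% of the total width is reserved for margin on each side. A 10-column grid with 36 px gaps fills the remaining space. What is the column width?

Margins: 8.5% × 1440 = 122.4 px each, so content = 1440 − 244.8 = 1195.2 px.
10 columns + 9 gaps: 10c + 9·36 = 1195.2.
10c = 1195.2 − 324 = 871.2, so c = 87.12 px.

87.12 px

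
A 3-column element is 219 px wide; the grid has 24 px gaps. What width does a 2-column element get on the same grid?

3c + 2·24 = 219 → 3c = 171 → c = 57 px.
Span of 2: 2·57 + 1·24 = 114 + 24 = 138 px.

138 px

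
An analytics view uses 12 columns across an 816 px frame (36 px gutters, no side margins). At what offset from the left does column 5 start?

816 − 11·36 = 420; ÷12 gives c = 35 px.
Before column 5: 4 columns + 4 gutters.
Offset = 4·(35 + 36) = 4·71 = 284 px.

284 px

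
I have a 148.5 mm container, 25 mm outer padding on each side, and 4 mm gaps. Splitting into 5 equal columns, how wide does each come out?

16.5 mm

Inside the margins: 148.5 − 50 = 98.5 mm.
98.5 − 4·4 = 82.5; ÷5 gives c = 16.5 mm.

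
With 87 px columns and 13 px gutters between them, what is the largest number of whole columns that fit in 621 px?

Each extra column adds 87 + 13 = 100 px.
(621 + 13) / 100 = 6.34, so 6 columns fit.

6 columns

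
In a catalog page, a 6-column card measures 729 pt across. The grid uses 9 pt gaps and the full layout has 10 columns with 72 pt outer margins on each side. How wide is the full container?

1365 pt

6c + 5·9 = 729 → 6c = 684 → c = 114 pt.
Total width: 2·72 + 10·114 + 9·9 = 1365 pt.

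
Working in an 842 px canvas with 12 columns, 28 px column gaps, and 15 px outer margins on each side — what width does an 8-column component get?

Take off 30 px of margins, leaving 812 px.
12 columns + 11 column gaps: 12c + 11·28 = 812.
12c = 812 − 308 = 504, so c = 42 px.
8 columns plus 7 column gaps: 336 + 196 = 532 px.

532 px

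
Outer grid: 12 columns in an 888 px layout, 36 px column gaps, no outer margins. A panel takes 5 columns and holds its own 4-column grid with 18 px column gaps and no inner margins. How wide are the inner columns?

73.75 px

888 − 11·36 = 492; ÷12 gives c = 41 px.
5 columns plus 4 column gaps: 205 + 144 = 349 px.
4 columns + 3 column gaps: 4d + 3·18 = 349.
4d = 349 − 54 = 295, so d = 73.75 px.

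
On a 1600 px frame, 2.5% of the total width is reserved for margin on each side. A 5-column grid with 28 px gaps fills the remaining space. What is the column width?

1600 × (1 − 2·2.5%) = 1600 × 95% = 1520 px for the columns.
1520 − 4·28 = 1408; ÷5 gives c = 281.6 px.

281.6 px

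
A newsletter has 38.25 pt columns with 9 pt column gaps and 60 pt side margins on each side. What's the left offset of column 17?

Before column 17: the margin + 16 columns + 16 column gaps.
Offset = 60 + 16·(38.25 + 9) = 60 + 756 = 816 pt.

816 pt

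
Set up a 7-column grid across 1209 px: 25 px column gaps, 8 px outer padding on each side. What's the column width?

149 px

Take off 16 px of margins, leaving 1193 px.
Subtracting 6 column gaps of 25 leaves 1043 for 7 columns, so c = 149 px.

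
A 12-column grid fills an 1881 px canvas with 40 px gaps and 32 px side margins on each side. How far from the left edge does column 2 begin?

186.75 px

Inside the margins: 1881 − 64 = 1817 px.
Subtracting 11 gaps of 40 leaves 1377 for 12 columns, so c = 114.75 px.
Column 2 starts at margin + 1·(column + gutter) = 32 + 1·154.75 = 186.75 px.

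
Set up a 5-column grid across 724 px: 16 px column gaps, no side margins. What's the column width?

132 px

5 columns + 4 column gaps: 5c + 4·16 = 724.
5c = 724 − 64 = 660, so c = 132 px.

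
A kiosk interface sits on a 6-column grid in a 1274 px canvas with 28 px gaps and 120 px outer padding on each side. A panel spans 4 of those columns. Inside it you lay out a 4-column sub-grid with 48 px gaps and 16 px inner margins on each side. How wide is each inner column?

126 px

Take off 240 px of margins, leaving 1034 px.
1034 − 5·28 = 894; ÷6 gives c = 149 px.
4-column span = 4·149 + 3·28 = 680 px.
Inner content = 680 − 2·16 = 648 px.
Subtracting 3 gaps of 48 leaves 504 for 4 columns, so d = 126 px.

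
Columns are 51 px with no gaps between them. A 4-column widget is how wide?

4-column span = 4·51 = 204 px.

204 px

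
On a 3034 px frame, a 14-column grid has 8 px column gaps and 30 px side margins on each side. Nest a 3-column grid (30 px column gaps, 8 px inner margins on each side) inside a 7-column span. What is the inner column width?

469 px

Outer content = 3034 − 2·30 = 2974 px.
14 columns + 13 column gaps: 14c + 13·8 = 2974.
14c = 2974 − 104 = 2870, so c = 205 px.
7-column span = 7·205 + 6·8 = 1483 px.
Inner content = 1483 − 2·8 = 1467 px.
3 columns + 2 column gaps: 3d + 2·30 = 1467.
3d = 1467 − 60 = 1407, so d = 469 px.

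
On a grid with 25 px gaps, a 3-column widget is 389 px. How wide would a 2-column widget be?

Subtracting 2 gaps of 25 leaves 339 for 3 columns, so c = 113 px.
2-column span = 2·113 + 1·25 = 251 px.

251 px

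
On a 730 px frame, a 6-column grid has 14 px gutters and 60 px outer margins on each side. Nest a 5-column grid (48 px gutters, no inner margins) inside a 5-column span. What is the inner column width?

Outer content = 730 − 2·60 = 610 px.
6 columns + 5 gutters: 6c + 5·14 = 610.
6c = 610 − 70 = 540, so c = 90 px.
5-column span = 5·90 + 4·14 = 506 px.
Subtracting 4 gutters of 48 leaves 314 for 5 columns, so d = 62.8 px.

62.8 px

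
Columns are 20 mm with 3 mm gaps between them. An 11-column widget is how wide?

250 mm

11 columns plus 10 gaps: 220 + 30 = 250 mm.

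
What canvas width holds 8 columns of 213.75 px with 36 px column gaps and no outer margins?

1962 px

Summing: 1710 + 252 = 1962 px.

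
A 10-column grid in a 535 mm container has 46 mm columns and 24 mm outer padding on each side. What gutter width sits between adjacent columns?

Take off 48 mm of margins, leaving 487 mm.
Columns use 460 mm, leaving 27 mm across 9 gutters = 3 mm each.

3 mm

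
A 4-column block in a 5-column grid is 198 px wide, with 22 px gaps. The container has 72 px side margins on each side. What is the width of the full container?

397 px

Subtracting 3 gaps of 22 leaves 132 for 4 columns, so c = 33 px.
Total width: 2·72 + 5·33 + 4·22 = 397 px.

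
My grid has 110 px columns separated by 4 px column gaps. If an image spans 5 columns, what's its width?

Span of 5: 5·110 + 4·4 = 550 + 16 = 566 px.

566 px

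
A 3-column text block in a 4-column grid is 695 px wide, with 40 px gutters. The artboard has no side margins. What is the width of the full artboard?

940 px

Subtracting 2 gutters of 40 leaves 615 for 3 columns, so c = 205 px.
Artboard = 4·205 + 3·40 = 820 + 120 = 940 px.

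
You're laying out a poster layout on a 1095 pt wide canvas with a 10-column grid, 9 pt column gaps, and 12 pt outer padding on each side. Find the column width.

99 pt

Subtract both margins: 1095 − 2·12 = 1071 pt.
10 columns + 9 column gaps: 10c + 9·9 = 1071.
10c = 1071 − 81 = 990, so c = 99 pt.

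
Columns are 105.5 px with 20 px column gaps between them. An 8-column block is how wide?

984 px

Span of 8: 8·105.5 + 7·20 = 844 + 140 = 984 px.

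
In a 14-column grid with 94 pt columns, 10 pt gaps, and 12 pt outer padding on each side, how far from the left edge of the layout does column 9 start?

844 pt

Each column+gutter stride is 104 pt; 8 of them past the 12 pt margin is 12 + 832 = 844 pt.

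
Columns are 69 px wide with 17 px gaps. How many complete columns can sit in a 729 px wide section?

8 columns

k columns need k·69 + (k−1)·17 = k·86 − 17.
k·86 − 17 ≤ 729 → k ≤ 746 / 86 ≈ 8.67, so k = 8.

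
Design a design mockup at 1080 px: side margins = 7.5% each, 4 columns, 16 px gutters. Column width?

Margins: 7.5% × 1080 = 81 px each, so content = 1080 − 162 = 918 px.
4c + 3·16 = 918 → 4c = 870 → c = 217.5 px.

217.5 px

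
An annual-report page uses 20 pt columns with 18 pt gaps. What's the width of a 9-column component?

Span of 9: 9·20 + 8·18 = 180 + 144 = 324 pt.

324 pt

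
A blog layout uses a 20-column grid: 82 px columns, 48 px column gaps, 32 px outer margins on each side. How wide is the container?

Adding margins, columns and gutters: 64 + 1640 + 912 = 2616 px.

2616 px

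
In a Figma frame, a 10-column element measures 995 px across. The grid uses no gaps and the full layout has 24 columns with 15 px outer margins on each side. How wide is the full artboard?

With no gaps, each column is 995/10 = 99.5 px.
Total width: 2·15 + 24·99.5 = 2418 px.

2418 px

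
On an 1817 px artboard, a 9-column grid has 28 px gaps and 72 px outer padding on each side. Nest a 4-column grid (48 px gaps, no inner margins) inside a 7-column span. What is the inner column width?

287.75 px

Subtract both margins: 1817 − 2·72 = 1673 px.
Subtracting 8 gaps of 28 leaves 1449 for 9 columns, so c = 161 px.
Span of 7: 7·161 + 6·28 = 1127 + 168 = 1295 px.
1295 − 3·48 = 1151; ÷4 gives d = 287.75 px.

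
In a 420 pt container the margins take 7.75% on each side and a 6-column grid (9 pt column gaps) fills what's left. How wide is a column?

Each margin = 7.75% of 420 = 32.55 pt; content = 420 − 2·32.55 = 354.9 pt.
Subtracting 5 column gaps of 9 leaves 309.9 for 6 columns, so c = 51.65 pt.

51.65 pt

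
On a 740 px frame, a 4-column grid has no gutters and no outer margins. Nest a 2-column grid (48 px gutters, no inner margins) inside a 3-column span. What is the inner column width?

253.5 px

With no gutters, each column is 740/4 = 185 px.
3-column span = 3·185 = 555 px.
2 columns + 1 gutter: 2d + 1·48 = 555.
2d = 555 − 48 = 507, so d = 253.5 px.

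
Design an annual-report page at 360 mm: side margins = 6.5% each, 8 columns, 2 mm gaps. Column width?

Each margin = 6.5% of 360 = 23.4 mm; content = 360 − 2·23.4 = 313.2 mm.
Subtracting 7 gaps of 2 leaves 299.2 for 8 columns, so c = 37.4 mm.

37.4 mm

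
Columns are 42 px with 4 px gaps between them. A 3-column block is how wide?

134 px

3 columns plus 2 gaps: 126 + 8 = 134 px.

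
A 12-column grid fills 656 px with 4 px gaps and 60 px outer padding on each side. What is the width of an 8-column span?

Inside the margins: 656 − 120 = 536 px.
536 − 11·4 = 492; ÷12 gives c = 41 px.
8-column span = 8·41 + 7·4 = 356 px.

356 px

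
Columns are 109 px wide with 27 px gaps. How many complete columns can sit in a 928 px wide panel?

7 columns: 7·109 + 6·27 = 925 px ≤ 928.
8 columns: 1061 px > 928. So 7.

7 columns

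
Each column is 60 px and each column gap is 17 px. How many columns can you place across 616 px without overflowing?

8 columns

k columns need k·60 + (k−1)·17 = k·77 − 17.
k·77 − 17 ≤ 616 → k ≤ 633 / 77 ≈ 8.22, so k = 8.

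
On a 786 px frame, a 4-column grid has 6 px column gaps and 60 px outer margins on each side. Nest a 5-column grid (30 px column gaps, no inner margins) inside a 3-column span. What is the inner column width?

Take off 120 px of margins, leaving 666 px.
4 columns + 3 column gaps: 4c + 3·6 = 666.
4c = 666 − 18 = 648, so c = 162 px.
3 columns plus 2 column gaps: 486 + 12 = 498 px.
Subtracting 4 column gaps of 30 leaves 378 for 5 columns, so d = 75.6 px.

75.6 px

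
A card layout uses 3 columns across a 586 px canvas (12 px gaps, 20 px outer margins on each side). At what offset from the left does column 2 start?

Content = 586 − 2·20 = 546 px.
3c + 2·12 = 546 → 3c = 522 → c = 174 px.
Column 2 starts at margin + 1·(column + gutter) = 20 + 1·186 = 206 px.

206 px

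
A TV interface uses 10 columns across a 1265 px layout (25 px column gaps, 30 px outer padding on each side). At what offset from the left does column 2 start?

Content = 1265 − 2·30 = 1205 px.
1205 − 9·25 = 980; ÷10 gives c = 98 px.
Each column+gutter stride is 123 px; 1 of them past the 30 px margin is 30 + 123 = 153 px.

153 px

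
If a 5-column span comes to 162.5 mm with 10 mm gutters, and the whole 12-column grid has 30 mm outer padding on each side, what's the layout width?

5c + 4·10 = 162.5 → 5c = 122.5 → c = 24.5 mm.
Adding margins, columns and gutters: 60 + 294 + 110 = 464 mm.

464 mm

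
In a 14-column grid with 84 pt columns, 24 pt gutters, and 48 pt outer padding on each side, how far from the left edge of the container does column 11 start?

Each column+gutter stride is 108 pt; 10 of them past the 48 pt margin is 48 + 1080 = 1128 pt.

1128 pt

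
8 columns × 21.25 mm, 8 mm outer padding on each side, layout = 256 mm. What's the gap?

Inside the margins: 256 − 16 = 240 mm.
8·21.25 + 7g = 240 → 7g = 70 → g = 10 mm.

10 mm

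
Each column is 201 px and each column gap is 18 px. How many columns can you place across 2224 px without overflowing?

Each extra column adds 201 + 18 = 219 px.
(2224 + 18) / 219 = 10.24, so 10 columns fit.

10 columns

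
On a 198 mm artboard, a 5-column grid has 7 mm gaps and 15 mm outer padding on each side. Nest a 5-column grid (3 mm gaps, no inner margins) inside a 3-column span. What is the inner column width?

Inside the margins: 198 − 30 = 168 mm.
5c + 4·7 = 168 → 5c = 140 → c = 28 mm.
3-column span = 3·28 + 2·7 = 98 mm.
98 − 4·3 = 86; ÷5 gives d = 17.2 mm.

17.2 mm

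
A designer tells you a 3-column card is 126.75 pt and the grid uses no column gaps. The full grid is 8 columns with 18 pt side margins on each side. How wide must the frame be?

3c = 126.75 → c = 42.25 pt.
Frame = 2·18 + 8·42.25 = 36 + 338 = 374 pt.

374 pt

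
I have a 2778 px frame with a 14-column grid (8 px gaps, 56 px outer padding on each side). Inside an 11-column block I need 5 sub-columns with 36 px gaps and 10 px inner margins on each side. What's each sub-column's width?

385.8 px

Take off 112 px of margins, leaving 2666 px.
14 columns + 13 gaps: 14c + 13·8 = 2666.
14c = 2666 − 104 = 2562, so c = 183 px.
Span of 11: 11·183 + 10·8 = 2013 + 80 = 2093 px.
Inner content = 2093 − 2·10 = 2073 px.
5 columns + 4 gaps: 5d + 4·36 = 2073.
5d = 2073 − 144 = 1929, so d = 385.8 px.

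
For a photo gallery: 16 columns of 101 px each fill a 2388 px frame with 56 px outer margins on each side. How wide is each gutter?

44 px

Subtract both margins: 2388 − 2·56 = 2276 px.
16 columns take 16·101 = 1616 px; remaining 660 splits into 15 gutters.
g = 660 / 15 = 44 px.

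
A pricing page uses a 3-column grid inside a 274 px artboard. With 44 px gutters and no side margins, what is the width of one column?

Subtracting 2 gutters of 44 leaves 186 for 3 columns, so c = 62 px.

62 px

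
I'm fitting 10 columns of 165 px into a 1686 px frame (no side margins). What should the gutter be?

4 px

Columns use 1650 px, leaving 36 px across 9 gutters = 4 px each.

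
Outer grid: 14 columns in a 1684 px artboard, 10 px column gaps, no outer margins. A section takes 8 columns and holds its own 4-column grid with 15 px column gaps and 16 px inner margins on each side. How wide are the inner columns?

220.25 px

Subtracting 13 column gaps of 10 leaves 1554 for 14 columns, so c = 111 px.
8-column span = 8·111 + 7·10 = 958 px.
Inner content = 958 − 2·16 = 926 px.
4d + 3·15 = 926 → 4d = 881 → d = 220.25 px.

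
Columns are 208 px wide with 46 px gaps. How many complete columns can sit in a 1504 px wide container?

k columns need k·208 + (k−1)·46 = k·254 − 46.
k·254 − 46 ≤ 1504 → k ≤ 1550 / 254 ≈ 6.10, so k = 6.

6 columns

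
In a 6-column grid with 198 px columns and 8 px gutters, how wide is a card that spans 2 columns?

404 px

Span of 2: 2·198 + 1·8 = 396 + 8 = 404 px.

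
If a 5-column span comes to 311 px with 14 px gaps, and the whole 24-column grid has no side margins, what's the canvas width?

1546 px

5 columns + 4 gaps: 5c + 4·14 = 311.
5c = 311 − 56 = 255, so c = 51 px.
Summing: 1224 + 322 = 1546 px.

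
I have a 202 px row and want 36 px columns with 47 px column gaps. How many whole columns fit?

3 columns

k columns need k·36 + (k−1)·47 = k·83 − 47.
k·83 − 47 ≤ 202 → k ≤ 249 / 83 ≈ 3.00, so k = 3.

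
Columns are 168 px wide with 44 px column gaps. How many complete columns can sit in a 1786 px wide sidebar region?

8 columns

k columns need k·168 + (k−1)·44 = k·212 − 44.
k·212 − 44 ≤ 1786 → k ≤ 1830 / 212 ≈ 8.63, so k = 8.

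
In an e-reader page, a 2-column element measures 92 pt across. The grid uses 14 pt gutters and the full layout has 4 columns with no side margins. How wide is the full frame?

Subtracting 1 gutter of 14 leaves 78 for 2 columns, so c = 39 pt.
Summing: 156 + 42 = 198 pt.

198 pt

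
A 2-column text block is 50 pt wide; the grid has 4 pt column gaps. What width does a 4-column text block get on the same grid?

2 columns + 1 column gap: 2c + 1·4 = 50.
2c = 50 − 4 = 46, so c = 23 pt.
Span of 4: 4·23 + 3·4 = 92 + 12 = 104 pt.

104 pt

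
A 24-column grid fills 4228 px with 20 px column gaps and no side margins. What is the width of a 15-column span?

2635 px

4228 − 23·20 = 3768; ÷24 gives c = 157 px.
Span of 15: 15·157 + 14·20 = 2355 + 280 = 2635 px.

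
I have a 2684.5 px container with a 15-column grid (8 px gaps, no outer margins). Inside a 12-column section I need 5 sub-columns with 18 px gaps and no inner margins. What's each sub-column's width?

Subtracting 14 gaps of 8 leaves 2572.5 for 15 columns, so c = 171.5 px.
12-column span = 12·171.5 + 11·8 = 2146 px.
Subtracting 4 gaps of 18 leaves 2074 for 5 columns, so d = 414.8 px.

414.8 px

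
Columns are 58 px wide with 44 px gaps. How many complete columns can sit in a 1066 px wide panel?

k columns need k·58 + (k−1)·44 = k·102 − 44.
k·102 − 44 ≤ 1066 → k ≤ 1110 / 102 ≈ 10.88, so k = 10.

10 columns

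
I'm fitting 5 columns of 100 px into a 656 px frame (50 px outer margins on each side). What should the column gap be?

Content width = 656 − 2·50 = 556 px.
5 columns take 5·100 = 500 px; remaining 56 splits into 4 column gaps.
g = 56 / 4 = 14 px.

14 px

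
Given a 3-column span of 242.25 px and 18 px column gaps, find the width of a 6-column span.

502.5 px

Subtracting 2 column gaps of 18 leaves 206.25 for 3 columns, so c = 68.75 px.
Span of 6: 6·68.75 + 5·18 = 412.5 + 90 = 502.5 px.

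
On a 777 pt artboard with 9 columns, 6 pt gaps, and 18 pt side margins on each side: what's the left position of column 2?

101 pt

Take off 36 pt of margins, leaving 741 pt.
9c + 8·6 = 741 → 9c = 693 → c = 77 pt.
Before column 2: the margin + 1 column + 1 gap.
Offset = 18 + 1·(77 + 6) = 18 + 83 = 101 pt.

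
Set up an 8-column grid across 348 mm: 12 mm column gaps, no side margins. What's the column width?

Subtracting 7 column gaps of 12 leaves 264 for 8 columns, so c = 33 mm.

33 mm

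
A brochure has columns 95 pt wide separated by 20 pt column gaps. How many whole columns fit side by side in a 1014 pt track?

8 columns

k columns need k·95 + (k−1)·20 = k·115 − 20.
k·115 − 20 ≤ 1014 → k ≤ 1034 / 115 ≈ 8.99, so k = 8.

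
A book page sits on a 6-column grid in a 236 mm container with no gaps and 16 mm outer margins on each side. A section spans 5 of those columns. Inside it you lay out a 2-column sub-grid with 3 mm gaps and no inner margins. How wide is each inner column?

83.5 mm

Outer content = 236 − 2·16 = 204 mm.
With no gaps, each column is 204/6 = 34 mm.
5-column span = 5·34 = 170 mm.
2d + 1·3 = 170 → 2d = 167 → d = 83.5 mm.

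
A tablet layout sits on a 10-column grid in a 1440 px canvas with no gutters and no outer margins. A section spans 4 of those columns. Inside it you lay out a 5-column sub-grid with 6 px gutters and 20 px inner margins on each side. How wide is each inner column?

1440 / 10 = 144 px per column.
With no gutters, 4 columns span 4·144 = 576 px.
Inner content = 576 − 2·20 = 536 px.
5 columns + 4 gutters: 5d + 4·6 = 536.
5d = 536 − 24 = 512, so d = 102.4 px.

102.4 px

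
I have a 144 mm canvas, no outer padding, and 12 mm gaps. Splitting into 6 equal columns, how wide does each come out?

6c + 5·12 = 144 → 6c = 84 → c = 14 mm.

14 mm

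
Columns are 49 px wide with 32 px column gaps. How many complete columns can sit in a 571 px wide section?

Each extra column adds 49 + 32 = 81 px.
(571 + 32) / 81 = 7.44, so 7 columns fit.

7 columns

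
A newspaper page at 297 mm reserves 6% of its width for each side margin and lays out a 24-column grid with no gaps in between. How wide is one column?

Each margin = 6% of 297 = 17.82 mm; content = 297 − 2·17.82 = 261.36 mm.
24c = 261.36 → c = 10.89 mm.

10.89 mm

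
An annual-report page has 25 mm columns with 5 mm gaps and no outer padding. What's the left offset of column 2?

Before column 2: 1 column + 1 gap.
Offset = 1·(25 + 5) = 1·30 = 30 mm.

30 mm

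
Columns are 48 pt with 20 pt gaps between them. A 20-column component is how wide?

1340 pt

Span of 20: 20·48 + 19·20 = 960 + 380 = 1340 pt.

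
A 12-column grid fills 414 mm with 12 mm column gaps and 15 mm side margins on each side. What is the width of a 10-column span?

Subtract both margins: 414 − 2·15 = 384 mm.
12 columns + 11 column gaps: 12c + 11·12 = 384.
12c = 384 − 132 = 252, so c = 21 mm.
10 columns plus 9 column gaps: 210 + 108 = 318 mm.

318 mm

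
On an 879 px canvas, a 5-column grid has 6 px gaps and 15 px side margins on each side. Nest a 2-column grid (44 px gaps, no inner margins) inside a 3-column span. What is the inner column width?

231.5 px

Inside the margins: 879 − 30 = 849 px.
5c + 4·6 = 849 → 5c = 825 → c = 165 px.
Span of 3: 3·165 + 2·6 = 495 + 12 = 507 px.
2d + 1·44 = 507 → 2d = 463 → d = 231.5 px.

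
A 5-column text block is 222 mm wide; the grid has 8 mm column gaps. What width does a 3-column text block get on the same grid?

130 mm

Subtracting 4 column gaps of 8 leaves 190 for 5 columns, so c = 38 mm.
3-column span = 3·38 + 2·8 = 130 mm.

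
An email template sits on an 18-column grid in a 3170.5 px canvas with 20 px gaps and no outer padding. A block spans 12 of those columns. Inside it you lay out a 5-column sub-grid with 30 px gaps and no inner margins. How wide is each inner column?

Subtracting 17 gaps of 20 leaves 2830.5 for 18 columns, so c = 157.25 px.
12 columns plus 11 gaps: 1887 + 220 = 2107 px.
2107 − 4·30 = 1987; ÷5 gives d = 397.4 px.

397.4 px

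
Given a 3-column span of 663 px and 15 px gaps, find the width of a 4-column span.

889 px

3 columns + 2 gaps: 3c + 2·15 = 663.
3c = 663 − 30 = 633, so c = 211 px.
Span of 4: 4·211 + 3·15 = 844 + 45 = 889 px.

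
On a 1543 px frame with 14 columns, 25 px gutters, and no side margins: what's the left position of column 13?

14 columns + 13 gutters: 14c + 13·25 = 1543.
14c = 1543 − 325 = 1218, so c = 87 px.
No margin, so column 13 starts at 12·(column + gutter) = 12·112 = 1344 px.

1344 px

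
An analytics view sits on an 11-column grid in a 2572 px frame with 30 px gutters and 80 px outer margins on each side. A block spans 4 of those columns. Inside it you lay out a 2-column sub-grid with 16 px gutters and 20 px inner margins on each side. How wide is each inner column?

Take off 160 px of margins, leaving 2412 px.
11 columns + 10 gutters: 11c + 10·30 = 2412.
11c = 2412 − 300 = 2112, so c = 192 px.
4-column span = 4·192 + 3·30 = 858 px.
Inner content = 858 − 2·20 = 818 px.
818 − 1·16 = 802; ÷2 gives d = 401 px.

401 px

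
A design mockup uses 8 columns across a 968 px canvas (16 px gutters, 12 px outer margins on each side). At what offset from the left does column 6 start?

612 px

Take off 24 px of margins, leaving 944 px.
8c + 7·16 = 944 → 8c = 832 → c = 104 px.
Before column 6: the margin + 5 columns + 5 gutters.
Offset = 12 + 5·(104 + 16) = 12 + 600 = 612 px.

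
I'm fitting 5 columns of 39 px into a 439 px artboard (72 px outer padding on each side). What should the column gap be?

25 px

Subtract both margins: 439 − 2·72 = 295 px.
5·39 + 4g = 295 → 4g = 100 → g = 25 px.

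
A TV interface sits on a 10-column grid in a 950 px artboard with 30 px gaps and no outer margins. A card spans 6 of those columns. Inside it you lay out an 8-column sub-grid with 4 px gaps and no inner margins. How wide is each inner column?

66.25 px

10c + 9·30 = 950 → 10c = 680 → c = 68 px.
6 columns plus 5 gaps: 408 + 150 = 558 px.
8d + 7·4 = 558 → 8d = 530 → d = 66.25 px.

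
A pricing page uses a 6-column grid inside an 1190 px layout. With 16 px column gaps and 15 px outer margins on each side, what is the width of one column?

180 px

Content width = 1190 − 2·15 = 1160 px.
6 columns + 5 column gaps: 6c + 5·16 = 1160.
6c = 1160 − 80 = 1080, so c = 180 px.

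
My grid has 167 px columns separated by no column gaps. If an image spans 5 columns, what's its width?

835 px

5-column span = 5·167 = 835 px.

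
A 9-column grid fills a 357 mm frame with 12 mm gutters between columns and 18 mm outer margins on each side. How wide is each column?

Subtract both margins: 357 − 2·18 = 321 mm.
9 columns + 8 gutters: 9c + 8·12 = 321.
9c = 321 − 96 = 225, so c = 25 mm.

25 mm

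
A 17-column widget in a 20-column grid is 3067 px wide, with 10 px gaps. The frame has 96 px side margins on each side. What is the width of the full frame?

3802 px

3067 − 16·10 = 2907; ÷17 gives c = 171 px.
Total width: 2·96 + 20·171 + 19·10 = 3802 px.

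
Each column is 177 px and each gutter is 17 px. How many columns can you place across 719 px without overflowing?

3 columns

k columns need k·177 + (k−1)·17 = k·194 − 17.
k·194 − 17 ≤ 719 → k ≤ 736 / 194 ≈ 3.79, so k = 3.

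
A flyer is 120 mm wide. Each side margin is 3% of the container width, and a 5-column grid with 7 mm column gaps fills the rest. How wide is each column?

Margins: 3% × 120 = 3.6 mm each, so content = 120 − 7.2 = 112.8 mm.
Subtracting 4 column gaps of 7 leaves 84.8 for 5 columns, so c = 16.96 mm.

16.96 mm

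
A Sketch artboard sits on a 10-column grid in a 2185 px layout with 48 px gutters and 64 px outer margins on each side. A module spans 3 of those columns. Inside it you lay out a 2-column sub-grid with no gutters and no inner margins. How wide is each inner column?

Outer content = 2185 − 2·64 = 2057 px.
10 columns + 9 gutters: 10c + 9·48 = 2057.
10c = 2057 − 432 = 1625, so c = 162.5 px.
Span of 3: 3·162.5 + 2·48 = 487.5 + 96 = 583.5 px.
583.5 / 2 = 291.75 px per column.

291.75 px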